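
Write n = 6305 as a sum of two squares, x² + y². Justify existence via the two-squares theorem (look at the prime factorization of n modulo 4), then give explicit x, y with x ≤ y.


Step 1: Factor n = 6305 = 5 · 13 · 97.
Step 2: Check the mod-4 condition on each prime factor: 5 ≡ 1 (mod 4), exponent 1; 13 ≡ 1 (mod 4), exponent 1; 97 ≡ 1 (mod 4), exponent 1.
All primes ≡ 3 (mod 4) appear to even exponent (or don't appear), so by the two-squares theorem n IS expressible as a sum of two squares.
Step 3: Build a representation. Here n = 5 · 13 · 97 is a product of primes ≡ 1 (mod 4). Each prime p ≡ 1 (mod 4) is itself a sum of two squares; find a² by testing p − a² for a perfect square:
  5: 5 − 1² = 4 = 2² ⇒ 5 = 1² + 2².
  13: 13 − 1² = 12, 13 − 2² = 9 = 3² ⇒ 13 = 2² + 3².
  97: 97 − 1² = 96, 97 − 2² = 93, 97 − 3² = 88, 97 − 4² = 81 = 9² ⇒ 97 = 4² + 9².
  Combine using the Brahmagupta–Fibonacci identity (a² + b²)(c² + d²) = (ac − bd)² + (ad + bc)² = (ac + bd)² + (ad − bc)²:
  5 · 13 = 65: from (1² + 2²)(2² + 3²), take (1·2 − 2·3, 1·3 + 2·2) = (2 − 6, 3 + 4) = (-4, 7); dropping signs (only squares matter) gives (4, 7); check 4² + 7² = 16 + 49 = 65 ✓.
  65 · 97 = 6305: from (4² + 7²)(4² + 9²), take (4·4 − 7·9, 4·9 + 7·4) = (16 − 63, 36 + 28) = (-47, 64); dropping signs (only squares matter) gives (47, 64); check 47² + 64² = 2209 + 4096 = 6305 ✓.
Step 4: Order so x ≤ y and verify: 47² + 64² = 2209 + 4096 = 6305 = n. ✓

n = 6305 = 47² + 64² (one valid representation with x ≤ y).


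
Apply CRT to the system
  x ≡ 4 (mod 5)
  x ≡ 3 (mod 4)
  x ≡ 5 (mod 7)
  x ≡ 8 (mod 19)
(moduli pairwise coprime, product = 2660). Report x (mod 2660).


Product of moduli M = 5 · 4 · 7 · 19 = 2660.
Merge one congruence at a time:
  Start: x ≡ 4 (mod 5).
  Combine with x ≡ 3 (mod 4); new modulus lcm = 20.
    Write x = 4 + 5·t and substitute into x ≡ 3 (mod 4): 5·t ≡ 3 − 4 = -1 (mod 4).
    Reduce coefficients mod 4: 1·t ≡ 3 (mod 4).
    So t ≡ 3 (mod 4).
    Then x = 4 + 5·3 = 19, valid modulo lcm(5, 4) = 20: x ≡ 19 (mod 20).
  Combine with x ≡ 5 (mod 7); new modulus lcm = 140.
    Write x = 19 + 20·t and substitute into x ≡ 5 (mod 7): 20·t ≡ 5 − 19 = -14 (mod 7).
    Reduce coefficients mod 7: 6·t ≡ 0 (mod 7).
    The inverse of 6 mod 7 is 6 (since 6·6 = 36 = 5·7 + 1), so t ≡ 6·0 = 0 ≡ 0 (mod 7).
    Then x = 19 + 20·0 = 19, valid modulo lcm(20, 7) = 140: x ≡ 19 (mod 140).
  Combine with x ≡ 8 (mod 19); new modulus lcm = 2660.
    Write x = 19 + 140·t and substitute into x ≡ 8 (mod 19): 140·t ≡ 8 − 19 = -11 (mod 19).
    Reduce coefficients mod 19: 7·t ≡ 8 (mod 19).
    The inverse of 7 mod 19 is 11 (since 7·11 = 77 = 4·19 + 1), so t ≡ 11·8 = 88 ≡ 12 (mod 19).
    Then x = 19 + 140·12 = 1699, valid modulo lcm(140, 19) = 2660: x ≡ 1699 (mod 2660).
Verify against each original: 1699 mod 5 = 4, 1699 mod 4 = 3, 1699 mod 7 = 5, 1699 mod 19 = 8.

x ≡ 1699 (mod 2660).


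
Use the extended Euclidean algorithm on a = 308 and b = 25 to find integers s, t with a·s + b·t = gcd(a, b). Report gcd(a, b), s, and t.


Euclidean algorithm on (308, 25) — divide until remainder is 0:
  308 = 12 · 25 + 8
  25 = 3 · 8 + 1
  8 = 8 · 1 + 0
gcd(308, 25) = 1.
Track Bezout coefficients alongside the remainders: start with r₀ = 308 = a·1 + b·0 (s = 1, t = 0) and r₁ = 25 = a·0 + b·1 (s = 0, t = 1); each new remainder r_{k+1} = r_{k-1} − q_k·r_k inherits s_{k+1} = s_{k-1} − q_k·s_k, t_{k+1} = t_{k-1} − q_k·t_k, so r_k = a·s_k + b·t_k at every step:
  q = 12: r = 8, s = 1 − 12·0 = 1, t = 0 − 12·1 = -12  (check: 308·1 + 25·(-12) = 8)
  q = 3: r = 1, s = 0 − 3·1 = -3, t = 1 − 3·(-12) = 37  (check: 308·(-3) + 25·37 = 1)
The row with r = 1 (the gcd) gives the Bezout coefficients s = -3, t = 37.
Result: 308 · (-3) + 25 · (37) = 1.

gcd(308, 25) = 1; s = -3, t = 37 (check: 308·(-3) + 25·37 = 1).


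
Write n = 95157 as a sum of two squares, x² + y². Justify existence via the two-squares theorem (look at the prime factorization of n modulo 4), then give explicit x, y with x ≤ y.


Step 1: Factor n = 95157 = 3^2 · 97 · 109.
Step 2: Check the mod-4 condition on each prime factor: 3 ≡ 3 (mod 4), exponent 2 (must be even); 97 ≡ 1 (mod 4), exponent 1; 109 ≡ 1 (mod 4), exponent 1.
All primes ≡ 3 (mod 4) appear to even exponent (or don't appear), so by the two-squares theorem n IS expressible as a sum of two squares.
Step 3: Build a representation. Group n = k² · m with k = 3 and m = 97 · 109 = 10573 (a product of primes ≡ 1 (mod 4)); a representation of m scales to one of n via (k·x)² + (k·y)² = k²(x² + y²). Each prime p ≡ 1 (mod 4) is itself a sum of two squares; find a² by testing p − a² for a perfect square:
  97: 97 − 1² = 96, 97 − 2² = 93, 97 − 3² = 88, 97 − 4² = 81 = 9² ⇒ 97 = 4² + 9².
  109: 109 − 1² = 108, 109 − 2² = 105, 109 − 3² = 100 = 10² ⇒ 109 = 3² + 10².
  Combine using the Brahmagupta–Fibonacci identity (a² + b²)(c² + d²) = (ac − bd)² + (ad + bc)² = (ac + bd)² + (ad − bc)²:
  97 · 109 = 10573: from (4² + 9²)(3² + 10²), take (4·3 − 9·10, 4·10 + 9·3) = (12 − 90, 40 + 27) = (-78, 67); dropping signs (only squares matter) gives (78, 67); check 78² + 67² = 6084 + 4489 = 10573 ✓.
  Scale by k = 3: (3·78, 3·67) = (234, 201).
Step 4: Order so x ≤ y and verify: 201² + 234² = 40401 + 54756 = 95157 = n. ✓

n = 95157 = 201² + 234² (one valid representation with x ≤ y).


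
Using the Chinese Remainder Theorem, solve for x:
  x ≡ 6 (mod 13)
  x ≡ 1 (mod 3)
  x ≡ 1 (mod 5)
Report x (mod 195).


Moduli 13, 3, 5 are pairwise coprime; by CRT there is a unique solution modulo M = 13 · 3 · 5 = 195.
Solve pairwise, accumulating the modulus:
  Start with x ≡ 6 (mod 13).
  Combine with x ≡ 1 (mod 3): since gcd(13, 3) = 1, we get a unique residue mod 39.
    Write x = 6 + 13·t and substitute into x ≡ 1 (mod 3): 13·t ≡ 1 − 6 = -5 (mod 3).
    Reduce coefficients mod 3: 1·t ≡ 1 (mod 3).
    So t ≡ 1 (mod 3).
    Then x = 6 + 13·1 = 19, valid modulo lcm(13, 3) = 39: x ≡ 19 (mod 39).
  Combine with x ≡ 1 (mod 5): since gcd(39, 5) = 1, we get a unique residue mod 195.
    Write x = 19 + 39·t and substitute into x ≡ 1 (mod 5): 39·t ≡ 1 − 19 = -18 (mod 5).
    Reduce coefficients mod 5: 4·t ≡ 2 (mod 5).
    The inverse of 4 mod 5 is 4 (since 4·4 = 16 = 3·5 + 1), so t ≡ 4·2 = 8 ≡ 3 (mod 5).
    Then x = 19 + 39·3 = 136, valid modulo lcm(39, 5) = 195: x ≡ 136 (mod 195).
Verify: 136 mod 13 = 6 ✓, 136 mod 3 = 1 ✓, 136 mod 5 = 1 ✓.

x ≡ 136 (mod 195).


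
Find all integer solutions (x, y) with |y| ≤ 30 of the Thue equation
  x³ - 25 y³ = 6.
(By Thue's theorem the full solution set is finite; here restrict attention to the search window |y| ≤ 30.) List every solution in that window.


The equation is x³ - 25y³ = 6. For fixed y, x³ = 25·y³ + 6, so a solution requires the RHS to be a perfect cube.
Strategy: iterate y from -30 to 30, compute RHS = 25·y³ + 6, and check whether it is a (positive or negative) perfect cube.
Check small values of y:
  y = 0: RHS = 6 is not a perfect cube.
  y = 1: RHS = 31 is not a perfect cube.
  y = -1: RHS = -19 is not a perfect cube.
  y = 2: RHS = 206 is not a perfect cube.
  y = -2: RHS = -194 is not a perfect cube.
  y = 3: RHS = 681 is not a perfect cube.
  y = -3: RHS = -669 is not a perfect cube.
Continuing the search up to |y| = 30 finds no solutions either.
No (x, y) in the scanned range satisfies the equation.

No integer solutions with |y| ≤ 30.


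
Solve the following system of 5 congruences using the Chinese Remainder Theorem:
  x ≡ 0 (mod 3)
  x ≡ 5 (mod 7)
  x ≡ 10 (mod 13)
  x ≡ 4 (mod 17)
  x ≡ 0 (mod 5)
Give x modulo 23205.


Product of moduli M = 3 · 7 · 13 · 17 · 5 = 23205.
Merge one congruence at a time:
  Start: x ≡ 0 (mod 3).
  Combine with x ≡ 5 (mod 7); new modulus lcm = 21.
    Write x = 0 + 3·t and substitute into x ≡ 5 (mod 7): 3·t ≡ 5 − 0 = 5 (mod 7).
    The inverse of 3 mod 7 is 5 (since 3·5 = 15 = 2·7 + 1), so t ≡ 5·5 = 25 ≡ 4 (mod 7).
    Then x = 0 + 3·4 = 12, valid modulo lcm(3, 7) = 21: x ≡ 12 (mod 21).
  Combine with x ≡ 10 (mod 13); new modulus lcm = 273.
    Write x = 12 + 21·t and substitute into x ≡ 10 (mod 13): 21·t ≡ 10 − 12 = -2 (mod 13).
    Reduce coefficients mod 13: 8·t ≡ 11 (mod 13).
    The inverse of 8 mod 13 is 5 (since 8·5 = 40 = 3·13 + 1), so t ≡ 5·11 = 55 ≡ 3 (mod 13).
    Then x = 12 + 21·3 = 75, valid modulo lcm(21, 13) = 273: x ≡ 75 (mod 273).
  Combine with x ≡ 4 (mod 17); new modulus lcm = 4641.
    Write x = 75 + 273·t and substitute into x ≡ 4 (mod 17): 273·t ≡ 4 − 75 = -71 (mod 17).
    Reduce coefficients mod 17: 1·t ≡ 14 (mod 17).
    So t ≡ 14 (mod 17).
    Then x = 75 + 273·14 = 3897, valid modulo lcm(273, 17) = 4641: x ≡ 3897 (mod 4641).
  Combine with x ≡ 0 (mod 5); new modulus lcm = 23205.
    Write x = 3897 + 4641·t and substitute into x ≡ 0 (mod 5): 4641·t ≡ 0 − 3897 = -3897 (mod 5).
    Reduce coefficients mod 5: 1·t ≡ 3 (mod 5).
    So t ≡ 3 (mod 5).
    Then x = 3897 + 4641·3 = 17820, valid modulo lcm(4641, 5) = 23205: x ≡ 17820 (mod 23205).
Verify against each original: 17820 mod 3 = 0, 17820 mod 7 = 5, 17820 mod 13 = 10, 17820 mod 17 = 4, 17820 mod 5 = 0.

x ≡ 17820 (mod 23205).


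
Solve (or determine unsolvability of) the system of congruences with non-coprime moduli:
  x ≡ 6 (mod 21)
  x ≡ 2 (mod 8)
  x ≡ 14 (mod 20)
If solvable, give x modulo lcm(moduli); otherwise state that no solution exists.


Moduli 21, 8, 20 are not pairwise coprime, so CRT works modulo lcm(m_i) when all pairwise compatibility conditions hold.
Pairwise compatibility: gcd(m_i, m_j) must divide a_i - a_j for every pair.
Merge one congruence at a time:
  Start: x ≡ 6 (mod 21).
  Combine with x ≡ 2 (mod 8): gcd(21, 8) = 1; 2 - 6 = -4, which IS divisible by 1, so compatible.
    Write x = 6 + 21·t and substitute into x ≡ 2 (mod 8): 21·t ≡ 2 − 6 = -4 (mod 8).
    Reduce coefficients mod 8: 5·t ≡ 4 (mod 8).
    The inverse of 5 mod 8 is 5 (since 5·5 = 25 = 3·8 + 1), so t ≡ 5·4 = 20 ≡ 4 (mod 8).
    Then x = 6 + 21·4 = 90, valid modulo lcm(21, 8) = 168: x ≡ 90 (mod 168).
  Combine with x ≡ 14 (mod 20): gcd(168, 20) = 4; 14 - 90 = -76, which IS divisible by 4, so compatible.
    Write x = 90 + 168·t and substitute into x ≡ 14 (mod 20): 168·t ≡ 14 − 90 = -76 (mod 20).
    Divide the congruence (and modulus) by g = 4: 42·t ≡ -19 (mod 5).
    Reduce coefficients mod 5: 2·t ≡ 1 (mod 5).
    The inverse of 2 mod 5 is 3 (since 2·3 = 6 = 1·5 + 1), so t ≡ 3·1 = 3 ≡ 3 (mod 5).
    Then x = 90 + 168·3 = 594, valid modulo lcm(168, 20) = 840: x ≡ 594 (mod 840).
Verify: 594 mod 21 = 6, 594 mod 8 = 2, 594 mod 20 = 14.

x ≡ 594 (mod 840).


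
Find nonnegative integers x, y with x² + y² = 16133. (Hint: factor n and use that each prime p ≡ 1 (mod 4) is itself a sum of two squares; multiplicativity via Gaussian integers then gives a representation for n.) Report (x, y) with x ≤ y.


Step 1: Factor n = 16133 = 13 · 17 · 73.
Step 2: Check the mod-4 condition on each prime factor: 13 ≡ 1 (mod 4), exponent 1; 17 ≡ 1 (mod 4), exponent 1; 73 ≡ 1 (mod 4), exponent 1.
All primes ≡ 3 (mod 4) appear to even exponent (or don't appear), so by the two-squares theorem n IS expressible as a sum of two squares.
Step 3: Build a representation. Here n = 13 · 17 · 73 is a product of primes ≡ 1 (mod 4). Each prime p ≡ 1 (mod 4) is itself a sum of two squares; find a² by testing p − a² for a perfect square:
  13: 13 − 1² = 12, 13 − 2² = 9 = 3² ⇒ 13 = 2² + 3².
  17: 17 − 1² = 16 = 4² ⇒ 17 = 1² + 4².
  73: 73 − 1² = 72, 73 − 2² = 69, 73 − 3² = 64 = 8² ⇒ 73 = 3² + 8².
  Combine using the Brahmagupta–Fibonacci identity (a² + b²)(c² + d²) = (ac − bd)² + (ad + bc)² = (ac + bd)² + (ad − bc)²:
  13 · 17 = 221: from (2² + 3²)(1² + 4²), take (2·1 − 3·4, 2·4 + 3·1) = (2 − 12, 8 + 3) = (-10, 11); dropping signs (only squares matter) gives (10, 11); check 10² + 11² = 100 + 121 = 221 ✓.
  221 · 73 = 16133: from (10² + 11²)(3² + 8²), take (10·3 − 11·8, 10·8 + 11·3) = (30 − 88, 80 + 33) = (-58, 113); dropping signs (only squares matter) gives (58, 113); check 58² + 113² = 3364 + 12769 = 16133 ✓.
Step 4: Order so x ≤ y and verify: 58² + 113² = 3364 + 12769 = 16133 = n. ✓

n = 16133 = 58² + 113² (one valid representation with x ≤ y).


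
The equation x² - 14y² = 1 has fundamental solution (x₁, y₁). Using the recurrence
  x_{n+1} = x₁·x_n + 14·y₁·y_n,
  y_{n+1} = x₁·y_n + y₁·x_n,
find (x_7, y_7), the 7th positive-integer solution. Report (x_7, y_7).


Step 1: Find the fundamental solution (x₁, y₁) of x² - 14y² = 1.
  Expand √14 as a continued fraction. a₀ = ⌊√14⌋ = 3; iterate m_{k+1} = d_k·a_k − m_k, d_{k+1} = (14 − m_{k+1}²)/d_k, a_{k+1} = ⌊(a₀ + m_{k+1})/d_{k+1}⌋ (starting m₀ = 0, d₀ = 1), with convergents p_k = a_k·p_{k-1} + p_{k-2}, q_k = a_k·q_{k-1} + q_{k-2} (p₋₁ = 1, q₋₁ = 0):
  k = 0: a₀ = 3; p₀/q₀ = 3/1; p₀² − 14·q₀² = 9 − 14 = -5.
  k = 1: m = 3, d = 5, a = ⌊(3 + 3)/5⌋ = 1; p/q = (1·3 + 1)/(1·1 + 0) = 4/1; p² − 14·q² = 16 − 14 = 2.
  k = 2: m = 2, d = 2, a = ⌊(3 + 2)/2⌋ = 2; p/q = (2·4 + 3)/(2·1 + 1) = 11/3; p² − 14·q² = 121 − 126 = -5.
  k = 3: m = 2, d = 5, a = ⌊(3 + 2)/5⌋ = 1; p/q = (1·11 + 4)/(1·3 + 1) = 15/4; p² − 14·q² = 225 − 224 = 1.
  The first convergent with p² − 14·q² = 1 gives the fundamental solution (x₁, y₁) = (15, 4).
Step 2: Apply the recurrence (x_{n+1}, y_{n+1}) = (x₁x_n + 14y₁y_n, x₁y_n + y₁x_n) repeatedly.
  From (x_1, y_1) = (15, 4): x_2 = 15·15 + 14·4·4 = 449; y_2 = 15·4 + 4·15 = 120.
  From (x_2, y_2) = (449, 120): x_3 = 15·449 + 14·4·120 = 13455; y_3 = 15·120 + 4·449 = 3596.
  From (x_3, y_3) = (13455, 3596): x_4 = 15·13455 + 14·4·3596 = 403201; y_4 = 15·3596 + 4·13455 = 107760.
  From (x_4, y_4) = (403201, 107760): x_5 = 15·403201 + 14·4·107760 = 12082575; y_5 = 15·107760 + 4·403201 = 3229204.
  From (x_5, y_5) = (12082575, 3229204): x_6 = 15·12082575 + 14·4·3229204 = 362074049; y_6 = 15·3229204 + 4·12082575 = 96768360.
  From (x_6, y_6) = (362074049, 96768360): x_7 = 15·362074049 + 14·4·96768360 = 10850138895; y_7 = 15·96768360 + 4·362074049 = 2899821596.
Step 3: Verify x_7² - 14·y_7² = 117725514040791821025 - 117725514040791821024 = 1 (should be 1). ✓

(x_1, y_1) = (15, 4); (x_7, y_7) = (10850138895, 2899821596).


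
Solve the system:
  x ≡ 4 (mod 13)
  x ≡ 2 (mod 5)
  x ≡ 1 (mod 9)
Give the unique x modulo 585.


Moduli 13, 5, 9 are pairwise coprime; by CRT there is a unique solution modulo M = 13 · 5 · 9 = 585.
Solve pairwise, accumulating the modulus:
  Start with x ≡ 4 (mod 13).
  Combine with x ≡ 2 (mod 5): since gcd(13, 5) = 1, we get a unique residue mod 65.
    Write x = 4 + 13·t and substitute into x ≡ 2 (mod 5): 13·t ≡ 2 − 4 = -2 (mod 5).
    Reduce coefficients mod 5: 3·t ≡ 3 (mod 5).
    The inverse of 3 mod 5 is 2 (since 3·2 = 6 = 1·5 + 1), so t ≡ 2·3 = 6 ≡ 1 (mod 5).
    Then x = 4 + 13·1 = 17, valid modulo lcm(13, 5) = 65: x ≡ 17 (mod 65).
  Combine with x ≡ 1 (mod 9): since gcd(65, 9) = 1, we get a unique residue mod 585.
    Write x = 17 + 65·t and substitute into x ≡ 1 (mod 9): 65·t ≡ 1 − 17 = -16 (mod 9).
    Reduce coefficients mod 9: 2·t ≡ 2 (mod 9).
    The inverse of 2 mod 9 is 5 (since 2·5 = 10 = 1·9 + 1), so t ≡ 5·2 = 10 ≡ 1 (mod 9).
    Then x = 17 + 65·1 = 82, valid modulo lcm(65, 9) = 585: x ≡ 82 (mod 585).
Verify: 82 mod 13 = 4 ✓, 82 mod 5 = 2 ✓, 82 mod 9 = 1 ✓.

x ≡ 82 (mod 585).


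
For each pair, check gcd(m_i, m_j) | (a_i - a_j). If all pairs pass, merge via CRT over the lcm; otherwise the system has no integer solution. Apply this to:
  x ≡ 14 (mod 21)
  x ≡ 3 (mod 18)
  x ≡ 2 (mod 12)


Moduli 21, 18, 12 are not pairwise coprime, so CRT works modulo lcm(m_i) when all pairwise compatibility conditions hold.
Pairwise compatibility: gcd(m_i, m_j) must divide a_i - a_j for every pair.
Merge one congruence at a time:
  Start: x ≡ 14 (mod 21).
  Combine with x ≡ 3 (mod 18): gcd(21, 18) = 3, and 3 - 14 = -11 is NOT divisible by 3.
    ⇒ system is inconsistent (no integer solution).

No solution (the system is inconsistent).


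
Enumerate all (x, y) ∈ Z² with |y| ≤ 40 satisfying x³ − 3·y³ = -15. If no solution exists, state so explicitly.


The equation is x³ - 3y³ = -15. For fixed y, x³ = 3·y³ − 15, so a solution requires the RHS to be a perfect cube.
Strategy: iterate y from -40 to 40, compute RHS = 3·y³ − 15, and check whether it is a (positive or negative) perfect cube.
Check small values of y:
  y = 0: RHS = -15 is not a perfect cube.
  y = 1: RHS = -12 is not a perfect cube.
  y = -1: RHS = -18 is not a perfect cube.
  y = 2: RHS = 9 is not a perfect cube.
  y = -2: RHS = -39 is not a perfect cube.
  y = 3: RHS = 66 is not a perfect cube.
  y = -3: RHS = -96 is not a perfect cube.
Continuing the search up to |y| = 40 finds no solutions either.
No (x, y) in the scanned range satisfies the equation.

No integer solutions with |y| ≤ 40.


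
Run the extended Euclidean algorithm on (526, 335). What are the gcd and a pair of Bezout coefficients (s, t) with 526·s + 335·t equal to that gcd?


Euclidean algorithm on (526, 335) — divide until remainder is 0:
  526 = 1 · 335 + 191
  335 = 1 · 191 + 144
  191 = 1 · 144 + 47
  144 = 3 · 47 + 3
  47 = 15 · 3 + 2
  3 = 1 · 2 + 1
  2 = 2 · 1 + 0
gcd(526, 335) = 1.
Track Bezout coefficients alongside the remainders: start with r₀ = 526 = a·1 + b·0 (s = 1, t = 0) and r₁ = 335 = a·0 + b·1 (s = 0, t = 1); each new remainder r_{k+1} = r_{k-1} − q_k·r_k inherits s_{k+1} = s_{k-1} − q_k·s_k, t_{k+1} = t_{k-1} − q_k·t_k, so r_k = a·s_k + b·t_k at every step:
  q = 1: r = 191, s = 1 − 1·0 = 1, t = 0 − 1·1 = -1  (check: 526·1 + 335·(-1) = 191)
  q = 1: r = 144, s = 0 − 1·1 = -1, t = 1 − 1·(-1) = 2  (check: 526·(-1) + 335·2 = 144)
  q = 1: r = 47, s = 1 − 1·(-1) = 2, t = -1 − 1·2 = -3  (check: 526·2 + 335·(-3) = 47)
  q = 3: r = 3, s = -1 − 3·2 = -7, t = 2 − 3·(-3) = 11  (check: 526·(-7) + 335·11 = 3)
  q = 15: r = 2, s = 2 − 15·(-7) = 107, t = -3 − 15·11 = -168  (check: 526·107 + 335·(-168) = 2)
  q = 1: r = 1, s = -7 − 1·107 = -114, t = 11 − 1·(-168) = 179  (check: 526·(-114) + 335·179 = 1)
The row with r = 1 (the gcd) gives the Bezout coefficients s = -114, t = 179.
Result: 526 · (-114) + 335 · (179) = 1.

gcd(526, 335) = 1; s = -114, t = 179 (check: 526·(-114) + 335·179 = 1).


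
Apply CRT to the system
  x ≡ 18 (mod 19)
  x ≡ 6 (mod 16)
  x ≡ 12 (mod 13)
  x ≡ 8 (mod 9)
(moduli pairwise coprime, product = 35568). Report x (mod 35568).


Product of moduli M = 19 · 16 · 13 · 9 = 35568.
Merge one congruence at a time:
  Start: x ≡ 18 (mod 19).
  Combine with x ≡ 6 (mod 16); new modulus lcm = 304.
    Write x = 18 + 19·t and substitute into x ≡ 6 (mod 16): 19·t ≡ 6 − 18 = -12 (mod 16).
    Reduce coefficients mod 16: 3·t ≡ 4 (mod 16).
    The inverse of 3 mod 16 is 11 (since 3·11 = 33 = 2·16 + 1), so t ≡ 11·4 = 44 ≡ 12 (mod 16).
    Then x = 18 + 19·12 = 246, valid modulo lcm(19, 16) = 304: x ≡ 246 (mod 304).
  Combine with x ≡ 12 (mod 13); new modulus lcm = 3952.
    Write x = 246 + 304·t and substitute into x ≡ 12 (mod 13): 304·t ≡ 12 − 246 = -234 (mod 13).
    Reduce coefficients mod 13: 5·t ≡ 0 (mod 13).
    The inverse of 5 mod 13 is 8 (since 5·8 = 40 = 3·13 + 1), so t ≡ 8·0 = 0 ≡ 0 (mod 13).
    Then x = 246 + 304·0 = 246, valid modulo lcm(304, 13) = 3952: x ≡ 246 (mod 3952).
  Combine with x ≡ 8 (mod 9); new modulus lcm = 35568.
    Write x = 246 + 3952·t and substitute into x ≡ 8 (mod 9): 3952·t ≡ 8 − 246 = -238 (mod 9).
    Reduce coefficients mod 9: 1·t ≡ 5 (mod 9).
    So t ≡ 5 (mod 9).
    Then x = 246 + 3952·5 = 20006, valid modulo lcm(3952, 9) = 35568: x ≡ 20006 (mod 35568).
Verify against each original: 20006 mod 19 = 18, 20006 mod 16 = 6, 20006 mod 13 = 12, 20006 mod 9 = 8.

x ≡ 20006 (mod 35568).


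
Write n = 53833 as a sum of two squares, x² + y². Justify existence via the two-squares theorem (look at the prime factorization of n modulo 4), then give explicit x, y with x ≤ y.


Step 1: Factor n = 53833 = 13 · 41 · 101.
Step 2: Check the mod-4 condition on each prime factor: 13 ≡ 1 (mod 4), exponent 1; 41 ≡ 1 (mod 4), exponent 1; 101 ≡ 1 (mod 4), exponent 1.
All primes ≡ 3 (mod 4) appear to even exponent (or don't appear), so by the two-squares theorem n IS expressible as a sum of two squares.
Step 3: Build a representation. Here n = 13 · 41 · 101 is a product of primes ≡ 1 (mod 4). Each prime p ≡ 1 (mod 4) is itself a sum of two squares; find a² by testing p − a² for a perfect square:
  13: 13 − 1² = 12, 13 − 2² = 9 = 3² ⇒ 13 = 2² + 3².
  41: 41 − 1² = 40, 41 − 2² = 37, 41 − 3² = 32, 41 − 4² = 25 = 5² ⇒ 41 = 4² + 5².
  101: 101 − 1² = 100 = 10² ⇒ 101 = 1² + 10².
  Combine using the Brahmagupta–Fibonacci identity (a² + b²)(c² + d²) = (ac − bd)² + (ad + bc)² = (ac + bd)² + (ad − bc)²:
  13 · 41 = 533: from (2² + 3²)(4² + 5²), take (2·4 − 3·5, 2·5 + 3·4) = (8 − 15, 10 + 12) = (-7, 22); dropping signs (only squares matter) gives (7, 22); check 7² + 22² = 49 + 484 = 533 ✓.
  533 · 101 = 53833: from (7² + 22²)(1² + 10²), take (7·1 − 22·10, 7·10 + 22·1) = (7 − 220, 70 + 22) = (-213, 92); dropping signs (only squares matter) gives (213, 92); check 213² + 92² = 45369 + 8464 = 53833 ✓.
Step 4: Order so x ≤ y and verify: 92² + 213² = 8464 + 45369 = 53833 = n. ✓

n = 53833 = 92² + 213² (one valid representation with x ≤ y).


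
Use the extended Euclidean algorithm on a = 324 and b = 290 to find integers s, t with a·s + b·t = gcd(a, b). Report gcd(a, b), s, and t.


Euclidean algorithm on (324, 290) — divide until remainder is 0:
  324 = 1 · 290 + 34
  290 = 8 · 34 + 18
  34 = 1 · 18 + 16
  18 = 1 · 16 + 2
  16 = 8 · 2 + 0
gcd(324, 290) = 2.
Track Bezout coefficients alongside the remainders: start with r₀ = 324 = a·1 + b·0 (s = 1, t = 0) and r₁ = 290 = a·0 + b·1 (s = 0, t = 1); each new remainder r_{k+1} = r_{k-1} − q_k·r_k inherits s_{k+1} = s_{k-1} − q_k·s_k, t_{k+1} = t_{k-1} − q_k·t_k, so r_k = a·s_k + b·t_k at every step:
  q = 1: r = 34, s = 1 − 1·0 = 1, t = 0 − 1·1 = -1  (check: 324·1 + 290·(-1) = 34)
  q = 8: r = 18, s = 0 − 8·1 = -8, t = 1 − 8·(-1) = 9  (check: 324·(-8) + 290·9 = 18)
  q = 1: r = 16, s = 1 − 1·(-8) = 9, t = -1 − 1·9 = -10  (check: 324·9 + 290·(-10) = 16)
  q = 1: r = 2, s = -8 − 1·9 = -17, t = 9 − 1·(-10) = 19  (check: 324·(-17) + 290·19 = 2)
The row with r = 2 (the gcd) gives the Bezout coefficients s = -17, t = 19.
Result: 324 · (-17) + 290 · (19) = 2.

gcd(324, 290) = 2; s = -17, t = 19 (check: 324·(-17) + 290·19 = 2).


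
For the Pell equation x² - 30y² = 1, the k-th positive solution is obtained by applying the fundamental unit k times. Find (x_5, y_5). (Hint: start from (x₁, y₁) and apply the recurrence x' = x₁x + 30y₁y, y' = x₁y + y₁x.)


Step 1: Find the fundamental solution (x₁, y₁) of x² - 30y² = 1.
  Expand √30 as a continued fraction. a₀ = ⌊√30⌋ = 5; iterate m_{k+1} = d_k·a_k − m_k, d_{k+1} = (30 − m_{k+1}²)/d_k, a_{k+1} = ⌊(a₀ + m_{k+1})/d_{k+1}⌋ (starting m₀ = 0, d₀ = 1), with convergents p_k = a_k·p_{k-1} + p_{k-2}, q_k = a_k·q_{k-1} + q_{k-2} (p₋₁ = 1, q₋₁ = 0):
  k = 0: a₀ = 5; p₀/q₀ = 5/1; p₀² − 30·q₀² = 25 − 30 = -5.
  k = 1: m = 5, d = 5, a = ⌊(5 + 5)/5⌋ = 2; p/q = (2·5 + 1)/(2·1 + 0) = 11/2; p² − 30·q² = 121 − 120 = 1.
  The first convergent with p² − 30·q² = 1 gives the fundamental solution (x₁, y₁) = (11, 2).
Step 2: Apply the recurrence (x_{n+1}, y_{n+1}) = (x₁x_n + 30y₁y_n, x₁y_n + y₁x_n) repeatedly.
  From (x_1, y_1) = (11, 2): x_2 = 11·11 + 30·2·2 = 241; y_2 = 11·2 + 2·11 = 44.
  From (x_2, y_2) = (241, 44): x_3 = 11·241 + 30·2·44 = 5291; y_3 = 11·44 + 2·241 = 966.
  From (x_3, y_3) = (5291, 966): x_4 = 11·5291 + 30·2·966 = 116161; y_4 = 11·966 + 2·5291 = 21208.
  From (x_4, y_4) = (116161, 21208): x_5 = 11·116161 + 30·2·21208 = 2550251; y_5 = 11·21208 + 2·116161 = 465610.
Step 3: Verify x_5² - 30·y_5² = 6503780163001 - 6503780163000 = 1 (should be 1). ✓

(x_1, y_1) = (11, 2); (x_5, y_5) = (2550251, 465610).


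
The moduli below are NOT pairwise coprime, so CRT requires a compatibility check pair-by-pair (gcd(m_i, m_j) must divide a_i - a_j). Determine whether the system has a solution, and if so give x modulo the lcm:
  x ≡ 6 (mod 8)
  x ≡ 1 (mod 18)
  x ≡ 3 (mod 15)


Moduli 8, 18, 15 are not pairwise coprime, so CRT works modulo lcm(m_i) when all pairwise compatibility conditions hold.
Pairwise compatibility: gcd(m_i, m_j) must divide a_i - a_j for every pair.
Merge one congruence at a time:
  Start: x ≡ 6 (mod 8).
  Combine with x ≡ 1 (mod 18): gcd(8, 18) = 2, and 1 - 6 = -5 is NOT divisible by 2.
    ⇒ system is inconsistent (no integer solution).

No solution (the system is inconsistent).


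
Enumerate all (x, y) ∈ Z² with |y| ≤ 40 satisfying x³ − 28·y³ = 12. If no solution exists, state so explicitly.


The equation is x³ - 28y³ = 12. For fixed y, x³ = 28·y³ + 12, so a solution requires the RHS to be a perfect cube.
Strategy: iterate y from -40 to 40, compute RHS = 28·y³ + 12, and check whether it is a (positive or negative) perfect cube.
Check small values of y:
  y = 0: RHS = 12 is not a perfect cube.
  y = 1: RHS = 40 is not a perfect cube.
  y = -1: RHS = -16 is not a perfect cube.
  y = 2: RHS = 236 is not a perfect cube.
  y = -2: RHS = -212 is not a perfect cube.
  y = 3: RHS = 768 is not a perfect cube.
  y = -3: RHS = -744 is not a perfect cube.
Continuing the search up to |y| = 40 finds no solutions either.
No (x, y) in the scanned range satisfies the equation.

No integer solutions with |y| ≤ 40.


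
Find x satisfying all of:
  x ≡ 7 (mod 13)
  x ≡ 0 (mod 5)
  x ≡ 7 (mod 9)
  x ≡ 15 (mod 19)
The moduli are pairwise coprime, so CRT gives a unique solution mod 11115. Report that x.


Product of moduli M = 13 · 5 · 9 · 19 = 11115.
Merge one congruence at a time:
  Start: x ≡ 7 (mod 13).
  Combine with x ≡ 0 (mod 5); new modulus lcm = 65.
    Write x = 7 + 13·t and substitute into x ≡ 0 (mod 5): 13·t ≡ 0 − 7 = -7 (mod 5).
    Reduce coefficients mod 5: 3·t ≡ 3 (mod 5).
    The inverse of 3 mod 5 is 2 (since 3·2 = 6 = 1·5 + 1), so t ≡ 2·3 = 6 ≡ 1 (mod 5).
    Then x = 7 + 13·1 = 20, valid modulo lcm(13, 5) = 65: x ≡ 20 (mod 65).
  Combine with x ≡ 7 (mod 9); new modulus lcm = 585.
    Write x = 20 + 65·t and substitute into x ≡ 7 (mod 9): 65·t ≡ 7 − 20 = -13 (mod 9).
    Reduce coefficients mod 9: 2·t ≡ 5 (mod 9).
    The inverse of 2 mod 9 is 5 (since 2·5 = 10 = 1·9 + 1), so t ≡ 5·5 = 25 ≡ 7 (mod 9).
    Then x = 20 + 65·7 = 475, valid modulo lcm(65, 9) = 585: x ≡ 475 (mod 585).
  Combine with x ≡ 15 (mod 19); new modulus lcm = 11115.
    Write x = 475 + 585·t and substitute into x ≡ 15 (mod 19): 585·t ≡ 15 − 475 = -460 (mod 19).
    Reduce coefficients mod 19: 15·t ≡ 15 (mod 19).
    The inverse of 15 mod 19 is 14 (since 15·14 = 210 = 11·19 + 1), so t ≡ 14·15 = 210 ≡ 1 (mod 19).
    Then x = 475 + 585·1 = 1060, valid modulo lcm(585, 19) = 11115: x ≡ 1060 (mod 11115).
Verify against each original: 1060 mod 13 = 7, 1060 mod 5 = 0, 1060 mod 9 = 7, 1060 mod 19 = 15.

x ≡ 1060 (mod 11115).


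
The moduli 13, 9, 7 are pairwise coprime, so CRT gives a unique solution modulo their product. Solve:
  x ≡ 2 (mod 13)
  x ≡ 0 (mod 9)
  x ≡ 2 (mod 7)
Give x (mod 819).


Moduli 13, 9, 7 are pairwise coprime; by CRT there is a unique solution modulo M = 13 · 9 · 7 = 819.
Solve pairwise, accumulating the modulus:
  Start with x ≡ 2 (mod 13).
  Combine with x ≡ 0 (mod 9): since gcd(13, 9) = 1, we get a unique residue mod 117.
    Write x = 2 + 13·t and substitute into x ≡ 0 (mod 9): 13·t ≡ 0 − 2 = -2 (mod 9).
    Reduce coefficients mod 9: 4·t ≡ 7 (mod 9).
    The inverse of 4 mod 9 is 7 (since 4·7 = 28 = 3·9 + 1), so t ≡ 7·7 = 49 ≡ 4 (mod 9).
    Then x = 2 + 13·4 = 54, valid modulo lcm(13, 9) = 117: x ≡ 54 (mod 117).
  Combine with x ≡ 2 (mod 7): since gcd(117, 7) = 1, we get a unique residue mod 819.
    Write x = 54 + 117·t and substitute into x ≡ 2 (mod 7): 117·t ≡ 2 − 54 = -52 (mod 7).
    Reduce coefficients mod 7: 5·t ≡ 4 (mod 7).
    The inverse of 5 mod 7 is 3 (since 5·3 = 15 = 2·7 + 1), so t ≡ 3·4 = 12 ≡ 5 (mod 7).
    Then x = 54 + 117·5 = 639, valid modulo lcm(117, 7) = 819: x ≡ 639 (mod 819).
Verify: 639 mod 13 = 2 ✓, 639 mod 9 = 0 ✓, 639 mod 7 = 2 ✓.

x ≡ 639 (mod 819).


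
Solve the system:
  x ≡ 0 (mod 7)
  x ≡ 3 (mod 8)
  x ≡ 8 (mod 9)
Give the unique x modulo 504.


Moduli 7, 8, 9 are pairwise coprime; by CRT there is a unique solution modulo M = 7 · 8 · 9 = 504.
Solve pairwise, accumulating the modulus:
  Start with x ≡ 0 (mod 7).
  Combine with x ≡ 3 (mod 8): since gcd(7, 8) = 1, we get a unique residue mod 56.
    Write x = 0 + 7·t and substitute into x ≡ 3 (mod 8): 7·t ≡ 3 − 0 = 3 (mod 8).
    The inverse of 7 mod 8 is 7 (since 7·7 = 49 = 6·8 + 1), so t ≡ 7·3 = 21 ≡ 5 (mod 8).
    Then x = 0 + 7·5 = 35, valid modulo lcm(7, 8) = 56: x ≡ 35 (mod 56).
  Combine with x ≡ 8 (mod 9): since gcd(56, 9) = 1, we get a unique residue mod 504.
    Write x = 35 + 56·t and substitute into x ≡ 8 (mod 9): 56·t ≡ 8 − 35 = -27 (mod 9).
    Reduce coefficients mod 9: 2·t ≡ 0 (mod 9).
    The inverse of 2 mod 9 is 5 (since 2·5 = 10 = 1·9 + 1), so t ≡ 5·0 = 0 ≡ 0 (mod 9).
    Then x = 35 + 56·0 = 35, valid modulo lcm(56, 9) = 504: x ≡ 35 (mod 504).
Verify: 35 mod 7 = 0 ✓, 35 mod 8 = 3 ✓, 35 mod 9 = 8 ✓.

x ≡ 35 (mod 504).


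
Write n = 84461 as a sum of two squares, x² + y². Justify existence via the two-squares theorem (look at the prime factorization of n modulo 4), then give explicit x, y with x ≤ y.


Step 1: Factor n = 84461 = 13 · 73 · 89.
Step 2: Check the mod-4 condition on each prime factor: 13 ≡ 1 (mod 4), exponent 1; 73 ≡ 1 (mod 4), exponent 1; 89 ≡ 1 (mod 4), exponent 1.
All primes ≡ 3 (mod 4) appear to even exponent (or don't appear), so by the two-squares theorem n IS expressible as a sum of two squares.
Step 3: Build a representation. Here n = 13 · 73 · 89 is a product of primes ≡ 1 (mod 4). Each prime p ≡ 1 (mod 4) is itself a sum of two squares; find a² by testing p − a² for a perfect square:
  13: 13 − 1² = 12, 13 − 2² = 9 = 3² ⇒ 13 = 2² + 3².
  73: 73 − 1² = 72, 73 − 2² = 69, 73 − 3² = 64 = 8² ⇒ 73 = 3² + 8².
  89: 89 − 1² = 88, 89 − 2² = 85, 89 − 3² = 80, 89 − 4² = 73, 89 − 5² = 64 = 8² ⇒ 89 = 5² + 8².
  Combine using the Brahmagupta–Fibonacci identity (a² + b²)(c² + d²) = (ac − bd)² + (ad + bc)² = (ac + bd)² + (ad − bc)²:
  13 · 73 = 949: from (2² + 3²)(3² + 8²), take (2·3 − 3·8, 2·8 + 3·3) = (6 − 24, 16 + 9) = (-18, 25); dropping signs (only squares matter) gives (18, 25); check 18² + 25² = 324 + 625 = 949 ✓.
  949 · 89 = 84461: from (18² + 25²)(5² + 8²), take (18·5 − 25·8, 18·8 + 25·5) = (90 − 200, 144 + 125) = (-110, 269); dropping signs (only squares matter) gives (110, 269); check 110² + 269² = 12100 + 72361 = 84461 ✓.
Step 4: Order so x ≤ y and verify: 110² + 269² = 12100 + 72361 = 84461 = n. ✓

n = 84461 = 110² + 269² (one valid representation with x ≤ y).


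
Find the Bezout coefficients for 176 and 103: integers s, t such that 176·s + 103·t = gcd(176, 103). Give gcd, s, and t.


Euclidean algorithm on (176, 103) — divide until remainder is 0:
  176 = 1 · 103 + 73
  103 = 1 · 73 + 30
  73 = 2 · 30 + 13
  30 = 2 · 13 + 4
  13 = 3 · 4 + 1
  4 = 4 · 1 + 0
gcd(176, 103) = 1.
Track Bezout coefficients alongside the remainders: start with r₀ = 176 = a·1 + b·0 (s = 1, t = 0) and r₁ = 103 = a·0 + b·1 (s = 0, t = 1); each new remainder r_{k+1} = r_{k-1} − q_k·r_k inherits s_{k+1} = s_{k-1} − q_k·s_k, t_{k+1} = t_{k-1} − q_k·t_k, so r_k = a·s_k + b·t_k at every step:
  q = 1: r = 73, s = 1 − 1·0 = 1, t = 0 − 1·1 = -1  (check: 176·1 + 103·(-1) = 73)
  q = 1: r = 30, s = 0 − 1·1 = -1, t = 1 − 1·(-1) = 2  (check: 176·(-1) + 103·2 = 30)
  q = 2: r = 13, s = 1 − 2·(-1) = 3, t = -1 − 2·2 = -5  (check: 176·3 + 103·(-5) = 13)
  q = 2: r = 4, s = -1 − 2·3 = -7, t = 2 − 2·(-5) = 12  (check: 176·(-7) + 103·12 = 4)
  q = 3: r = 1, s = 3 − 3·(-7) = 24, t = -5 − 3·12 = -41  (check: 176·24 + 103·(-41) = 1)
The row with r = 1 (the gcd) gives the Bezout coefficients s = 24, t = -41.
Result: 176 · (24) + 103 · (-41) = 1.

gcd(176, 103) = 1; s = 24, t = -41 (check: 176·24 + 103·(-41) = 1).


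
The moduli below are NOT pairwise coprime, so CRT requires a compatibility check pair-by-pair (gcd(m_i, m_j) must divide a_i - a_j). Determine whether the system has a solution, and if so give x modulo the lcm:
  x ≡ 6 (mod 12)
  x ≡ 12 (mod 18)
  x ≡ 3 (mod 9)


Moduli 12, 18, 9 are not pairwise coprime, so CRT works modulo lcm(m_i) when all pairwise compatibility conditions hold.
Pairwise compatibility: gcd(m_i, m_j) must divide a_i - a_j for every pair.
Merge one congruence at a time:
  Start: x ≡ 6 (mod 12).
  Combine with x ≡ 12 (mod 18): gcd(12, 18) = 6; 12 - 6 = 6, which IS divisible by 6, so compatible.
    Write x = 6 + 12·t and substitute into x ≡ 12 (mod 18): 12·t ≡ 12 − 6 = 6 (mod 18).
    Divide the congruence (and modulus) by g = 6: 2·t ≡ 1 (mod 3).
    The inverse of 2 mod 3 is 2 (since 2·2 = 4 = 1·3 + 1), so t ≡ 2·1 = 2 ≡ 2 (mod 3).
    Then x = 6 + 12·2 = 30, valid modulo lcm(12, 18) = 36: x ≡ 30 (mod 36).
  Combine with x ≡ 3 (mod 9): gcd(36, 9) = 9; 3 - 30 = -27, which IS divisible by 9, so compatible.
    Write x = 30 + 36·t and substitute into x ≡ 3 (mod 9): 36·t ≡ 3 − 30 = -27 (mod 9).
    Divide the congruence (and modulus) by g = 9: 4·t ≡ -3 (mod 1).
    Modulo 1 every t works; take t = 0.
    Then x = 30 + 36·0 = 30, valid modulo lcm(36, 9) = 36: x ≡ 30 (mod 36).
Verify: 30 mod 12 = 6, 30 mod 18 = 12, 30 mod 9 = 3.

x ≡ 30 (mod 36).


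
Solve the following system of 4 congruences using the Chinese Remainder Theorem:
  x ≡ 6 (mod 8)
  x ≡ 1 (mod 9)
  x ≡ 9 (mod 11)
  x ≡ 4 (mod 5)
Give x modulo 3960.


Product of moduli M = 8 · 9 · 11 · 5 = 3960.
Merge one congruence at a time:
  Start: x ≡ 6 (mod 8).
  Combine with x ≡ 1 (mod 9); new modulus lcm = 72.
    Write x = 6 + 8·t and substitute into x ≡ 1 (mod 9): 8·t ≡ 1 − 6 = -5 (mod 9).
    Reduce coefficients mod 9: 8·t ≡ 4 (mod 9).
    The inverse of 8 mod 9 is 8 (since 8·8 = 64 = 7·9 + 1), so t ≡ 8·4 = 32 ≡ 5 (mod 9).
    Then x = 6 + 8·5 = 46, valid modulo lcm(8, 9) = 72: x ≡ 46 (mod 72).
  Combine with x ≡ 9 (mod 11); new modulus lcm = 792.
    Write x = 46 + 72·t and substitute into x ≡ 9 (mod 11): 72·t ≡ 9 − 46 = -37 (mod 11).
    Reduce coefficients mod 11: 6·t ≡ 7 (mod 11).
    The inverse of 6 mod 11 is 2 (since 6·2 = 12 = 1·11 + 1), so t ≡ 2·7 = 14 ≡ 3 (mod 11).
    Then x = 46 + 72·3 = 262, valid modulo lcm(72, 11) = 792: x ≡ 262 (mod 792).
  Combine with x ≡ 4 (mod 5); new modulus lcm = 3960.
    Write x = 262 + 792·t and substitute into x ≡ 4 (mod 5): 792·t ≡ 4 − 262 = -258 (mod 5).
    Reduce coefficients mod 5: 2·t ≡ 2 (mod 5).
    The inverse of 2 mod 5 is 3 (since 2·3 = 6 = 1·5 + 1), so t ≡ 3·2 = 6 ≡ 1 (mod 5).
    Then x = 262 + 792·1 = 1054, valid modulo lcm(792, 5) = 3960: x ≡ 1054 (mod 3960).
Verify against each original: 1054 mod 8 = 6, 1054 mod 9 = 1, 1054 mod 11 = 9, 1054 mod 5 = 4.

x ≡ 1054 (mod 3960).


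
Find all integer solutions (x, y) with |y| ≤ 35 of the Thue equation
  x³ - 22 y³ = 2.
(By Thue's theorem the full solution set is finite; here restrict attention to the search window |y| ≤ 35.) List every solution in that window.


The equation is x³ - 22y³ = 2. For fixed y, x³ = 22·y³ + 2, so a solution requires the RHS to be a perfect cube.
Strategy: iterate y from -35 to 35, compute RHS = 22·y³ + 2, and check whether it is a (positive or negative) perfect cube.
Check small values of y:
  y = 0: RHS = 2 is not a perfect cube.
  y = 1: RHS = 24 is not a perfect cube.
  y = -1: RHS = -20 is not a perfect cube.
  y = 2: RHS = 178 is not a perfect cube.
  y = -2: RHS = -174 is not a perfect cube.
  y = 3: RHS = 596 is not a perfect cube.
  y = -3: RHS = -592 is not a perfect cube.
Continuing the search up to |y| = 35 finds no solutions either.
No (x, y) in the scanned range satisfies the equation.

No integer solutions with |y| ≤ 35.


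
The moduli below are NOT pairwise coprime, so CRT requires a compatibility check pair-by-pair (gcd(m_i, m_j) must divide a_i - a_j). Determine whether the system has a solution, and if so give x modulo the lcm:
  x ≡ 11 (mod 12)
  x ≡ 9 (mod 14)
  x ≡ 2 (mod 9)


Moduli 12, 14, 9 are not pairwise coprime, so CRT works modulo lcm(m_i) when all pairwise compatibility conditions hold.
Pairwise compatibility: gcd(m_i, m_j) must divide a_i - a_j for every pair.
Merge one congruence at a time:
  Start: x ≡ 11 (mod 12).
  Combine with x ≡ 9 (mod 14): gcd(12, 14) = 2; 9 - 11 = -2, which IS divisible by 2, so compatible.
    Write x = 11 + 12·t and substitute into x ≡ 9 (mod 14): 12·t ≡ 9 − 11 = -2 (mod 14).
    Divide the congruence (and modulus) by g = 2: 6·t ≡ -1 (mod 7).
    Reduce coefficients mod 7: 6·t ≡ 6 (mod 7).
    The inverse of 6 mod 7 is 6 (since 6·6 = 36 = 5·7 + 1), so t ≡ 6·6 = 36 ≡ 1 (mod 7).
    Then x = 11 + 12·1 = 23, valid modulo lcm(12, 14) = 84: x ≡ 23 (mod 84).
  Combine with x ≡ 2 (mod 9): gcd(84, 9) = 3; 2 - 23 = -21, which IS divisible by 3, so compatible.
    Write x = 23 + 84·t and substitute into x ≡ 2 (mod 9): 84·t ≡ 2 − 23 = -21 (mod 9).
    Divide the congruence (and modulus) by g = 3: 28·t ≡ -7 (mod 3).
    Reduce coefficients mod 3: 1·t ≡ 2 (mod 3).
    So t ≡ 2 (mod 3).
    Then x = 23 + 84·2 = 191, valid modulo lcm(84, 9) = 252: x ≡ 191 (mod 252).
Verify: 191 mod 12 = 11, 191 mod 14 = 9, 191 mod 9 = 2.

x ≡ 191 (mod 252).


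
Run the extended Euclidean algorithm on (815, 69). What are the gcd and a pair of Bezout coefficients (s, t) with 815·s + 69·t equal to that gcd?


Euclidean algorithm on (815, 69) — divide until remainder is 0:
  815 = 11 · 69 + 56
  69 = 1 · 56 + 13
  56 = 4 · 13 + 4
  13 = 3 · 4 + 1
  4 = 4 · 1 + 0
gcd(815, 69) = 1.
Track Bezout coefficients alongside the remainders: start with r₀ = 815 = a·1 + b·0 (s = 1, t = 0) and r₁ = 69 = a·0 + b·1 (s = 0, t = 1); each new remainder r_{k+1} = r_{k-1} − q_k·r_k inherits s_{k+1} = s_{k-1} − q_k·s_k, t_{k+1} = t_{k-1} − q_k·t_k, so r_k = a·s_k + b·t_k at every step:
  q = 11: r = 56, s = 1 − 11·0 = 1, t = 0 − 11·1 = -11  (check: 815·1 + 69·(-11) = 56)
  q = 1: r = 13, s = 0 − 1·1 = -1, t = 1 − 1·(-11) = 12  (check: 815·(-1) + 69·12 = 13)
  q = 4: r = 4, s = 1 − 4·(-1) = 5, t = -11 − 4·12 = -59  (check: 815·5 + 69·(-59) = 4)
  q = 3: r = 1, s = -1 − 3·5 = -16, t = 12 − 3·(-59) = 189  (check: 815·(-16) + 69·189 = 1)
The row with r = 1 (the gcd) gives the Bezout coefficients s = -16, t = 189.
Result: 815 · (-16) + 69 · (189) = 1.

gcd(815, 69) = 1; s = -16, t = 189 (check: 815·(-16) + 69·189 = 1).


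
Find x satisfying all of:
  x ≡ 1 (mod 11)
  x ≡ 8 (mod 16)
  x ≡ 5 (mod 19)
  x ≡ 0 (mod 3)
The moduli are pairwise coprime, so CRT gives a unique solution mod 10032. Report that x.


Product of moduli M = 11 · 16 · 19 · 3 = 10032.
Merge one congruence at a time:
  Start: x ≡ 1 (mod 11).
  Combine with x ≡ 8 (mod 16); new modulus lcm = 176.
    Write x = 1 + 11·t and substitute into x ≡ 8 (mod 16): 11·t ≡ 8 − 1 = 7 (mod 16).
    The inverse of 11 mod 16 is 3 (since 11·3 = 33 = 2·16 + 1), so t ≡ 3·7 = 21 ≡ 5 (mod 16).
    Then x = 1 + 11·5 = 56, valid modulo lcm(11, 16) = 176: x ≡ 56 (mod 176).
  Combine with x ≡ 5 (mod 19); new modulus lcm = 3344.
    Write x = 56 + 176·t and substitute into x ≡ 5 (mod 19): 176·t ≡ 5 − 56 = -51 (mod 19).
    Reduce coefficients mod 19: 5·t ≡ 6 (mod 19).
    The inverse of 5 mod 19 is 4 (since 5·4 = 20 = 1·19 + 1), so t ≡ 4·6 = 24 ≡ 5 (mod 19).
    Then x = 56 + 176·5 = 936, valid modulo lcm(176, 19) = 3344: x ≡ 936 (mod 3344).
  Combine with x ≡ 0 (mod 3); new modulus lcm = 10032.
    Write x = 936 + 3344·t and substitute into x ≡ 0 (mod 3): 3344·t ≡ 0 − 936 = -936 (mod 3).
    Reduce coefficients mod 3: 2·t ≡ 0 (mod 3).
    The inverse of 2 mod 3 is 2 (since 2·2 = 4 = 1·3 + 1), so t ≡ 2·0 = 0 ≡ 0 (mod 3).
    Then x = 936 + 3344·0 = 936, valid modulo lcm(3344, 3) = 10032: x ≡ 936 (mod 10032).
Verify against each original: 936 mod 11 = 1, 936 mod 16 = 8, 936 mod 19 = 5, 936 mod 3 = 0.

x ≡ 936 (mod 10032).
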